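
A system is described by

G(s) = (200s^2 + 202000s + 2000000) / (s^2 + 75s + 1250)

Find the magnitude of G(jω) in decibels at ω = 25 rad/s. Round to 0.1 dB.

Substitute s = j25:
Numerator: 200(j25)^2 + 202000(j25) + 2000000 = 1875000 + j5050000
Denominator: (j25)^2 + 75(j25) + 1250 = 625 + j1875
|N| = √(1875000² + 5050000²) ≈ 5.3868e+06, ∠N ≈ 69.63°
|D| = √(625² + 1875²) ≈ 1976.4, ∠D ≈ 71.57°
|G| = 5.3868e+06 / 1976.4 ≈ 2725.6
Gain = 20 log₁₀(2725.6) ≈ 68.71 dB

68.7 dB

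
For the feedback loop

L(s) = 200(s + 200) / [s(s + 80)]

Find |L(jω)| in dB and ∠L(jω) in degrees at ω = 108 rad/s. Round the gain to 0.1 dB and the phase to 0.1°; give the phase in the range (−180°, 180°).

At s = jω = j108:
zero (s+200): 200 + j108 → |·| = √(200²+108²) = √51664 ≈ 227.3, ∠ = arctan(108/200) ≈ 28.37°
pole (s+80): 80 + j108 → |·| = √(80²+108²) = √18064 ≈ 134.4, ∠ = arctan(108/80) ≈ 53.47°
pole at origin: |s| = 108, ∠ = 90.00° (in denominator)
|L| = 200 · 227.3 / 14515 ≈ 3.1319
Gain = 20 log₁₀(3.1319) ≈ 9.92 dB
∠L = 28.37° − 143.47° = -115.10°

9.9 dB, -115.1°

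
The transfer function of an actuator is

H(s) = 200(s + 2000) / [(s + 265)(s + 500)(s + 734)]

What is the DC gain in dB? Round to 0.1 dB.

H(0) = 200·2000 / (265·500·734) ≈ 0.0041129
20 log₁₀(0.0041129) ≈ -47.72 dB

-47.7 dB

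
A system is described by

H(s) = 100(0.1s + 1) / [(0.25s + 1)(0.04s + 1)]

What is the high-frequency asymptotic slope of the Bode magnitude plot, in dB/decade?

Each pole contributes −20 dB/decade at high frequency; each zero contributes +20 dB/decade.
Net: 1 zero(s) − 2 pole(s) → -20 dB/decade.

-20 dB/decade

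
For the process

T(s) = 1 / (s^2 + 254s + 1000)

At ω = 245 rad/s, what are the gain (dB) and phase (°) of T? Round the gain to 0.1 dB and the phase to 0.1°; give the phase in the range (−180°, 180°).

Substitute s = j245:
Numerator: 1 = 1 + j0
Denominator: (j245)^2 + 254(j245) + 1000 = -59025 + j62230
|N| = √(1² + 0²) ≈ 1, ∠N ≈ 0.00°
|D| = √(59025² + 62230²) ≈ 85770, ∠D ≈ 133.49°
|T| = 1 / 85770 ≈ 1.1659e-05
Gain = 20 log₁₀(1.1659e-05) ≈ -98.67 dB
∠T = 0.00° − 133.49° = -133.49°

-98.7 dB, -133.5°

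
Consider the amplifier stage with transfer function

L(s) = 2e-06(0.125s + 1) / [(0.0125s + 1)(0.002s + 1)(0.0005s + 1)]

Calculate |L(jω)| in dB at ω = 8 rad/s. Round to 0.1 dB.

-111.0 dB

At ω = 8 rad/s:
zero (1 + j8·0.125) = 1 + j1 → |·| ≈ 1.4142, ∠ ≈ 45.00°
pole (1 + j8·0.0125) = 1 + j0.1 → |·| ≈ 1.005, ∠ ≈ 5.71°
pole (1 + j8·0.002) = 1 + j0.016 → |·| ≈ 1.0001, ∠ ≈ 0.92°
pole (1 + j8·0.0005) = 1 + j0.004 → |·| ≈ 1, ∠ ≈ 0.23°
|L| = 2e-06 · 1.4142 / (1.005 · 1.0001 · 1) ≈ 2.814e-06
Gain = 20 log₁₀(2.814e-06) ≈ -111.01 dB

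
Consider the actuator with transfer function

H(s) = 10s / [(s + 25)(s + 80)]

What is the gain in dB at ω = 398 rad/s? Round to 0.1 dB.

At s = jω = j398:
zero at origin: s = j398 → |·| = 398, ∠ = 90.00°
pole (s+25): 25 + j398 → |·| = √(25²+398²) = √159029 ≈ 398.78, ∠ = arctan(398/25) ≈ 86.41°
pole (s+80): 80 + j398 → |·| = √(80²+398²) = √164804 ≈ 405.96, ∠ = arctan(398/80) ≈ 78.63°
|H| = 10 · 398 / 1.6189e+05 ≈ 0.024585
Gain = 20 log₁₀(0.024585) ≈ -32.19 dB

-32.2 dB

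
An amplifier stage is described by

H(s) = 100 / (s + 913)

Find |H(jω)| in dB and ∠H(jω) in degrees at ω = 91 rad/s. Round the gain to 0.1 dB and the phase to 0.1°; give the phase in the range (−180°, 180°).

-19.3 dB, -5.7°

At s = jω = j91:
pole (s+913): 913 + j91 → |·| = √(913²+91²) = √841850 ≈ 917.52, ∠ = arctan(91/913) ≈ 5.69°
|H| = 100 / 917.52 ≈ 0.10899
Gain = 20 log₁₀(0.10899) ≈ -19.25 dB
∠H = 0.00° − 5.69° = -5.69°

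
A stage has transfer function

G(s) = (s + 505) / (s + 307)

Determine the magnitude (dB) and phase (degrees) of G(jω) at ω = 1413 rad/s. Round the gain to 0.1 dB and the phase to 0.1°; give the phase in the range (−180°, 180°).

0.3 dB, -7.4°

At s = jω = j1413:
zero (s+505): 505 + j1413 → |·| = √(505²+1413²) = √2251594 ≈ 1500.5, ∠ = arctan(1413/505) ≈ 70.33°
pole (s+307): 307 + j1413 → |·| = √(307²+1413²) = √2090818 ≈ 1446, ∠ = arctan(1413/307) ≈ 77.74°
|G| = 1 · 1500.5 / 1446 ≈ 1.0377
Gain = 20 log₁₀(1.0377) ≈ 0.32 dB
∠G = 70.33° − 77.74° = -7.41°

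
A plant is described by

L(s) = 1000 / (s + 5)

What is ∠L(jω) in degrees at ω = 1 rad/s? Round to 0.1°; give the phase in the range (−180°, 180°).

At s = jω = j1:
pole (s+5): 5 + j1 → |·| = √(5²+1²) = √26 ≈ 5.099, ∠ = arctan(1/5) ≈ 11.31°
∠L = 0.00° − 11.31° = -11.31°

-11.3°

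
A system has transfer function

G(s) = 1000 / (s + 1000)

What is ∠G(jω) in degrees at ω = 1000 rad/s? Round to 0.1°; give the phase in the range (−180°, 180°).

-45.0°

At s = jω = j1000:
pole (s+1000): 1000 + j1000 → |·| = √(1000²+1000²) = √2000000 ≈ 1414.2, ∠ = arctan(1000/1000) ≈ 45.00°
∠G = 0.00° − 45.00° = -45.00°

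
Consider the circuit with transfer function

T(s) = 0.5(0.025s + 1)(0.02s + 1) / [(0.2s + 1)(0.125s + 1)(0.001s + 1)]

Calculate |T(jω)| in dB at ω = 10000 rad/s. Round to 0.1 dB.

-60.0 dB

At ω = 10000 rad/s:
zero (1 + j10000·0.025) = 1 + j250 → |·| ≈ 250, ∠ ≈ 89.77°
zero (1 + j10000·0.02) = 1 + j200 → |·| ≈ 200, ∠ ≈ 89.71°
pole (1 + j10000·0.2) = 1 + j2000 → |·| ≈ 2000, ∠ ≈ 89.97°
pole (1 + j10000·0.125) = 1 + j1250 → |·| ≈ 1250, ∠ ≈ 89.95°
pole (1 + j10000·0.001) = 1 + j10 → |·| ≈ 10.05, ∠ ≈ 84.29°
|T| = 0.5 · 250 · 200 / (2000 · 1250 · 10.05) ≈ 0.00099502
Gain = 20 log₁₀(0.00099502) ≈ -60.04 dB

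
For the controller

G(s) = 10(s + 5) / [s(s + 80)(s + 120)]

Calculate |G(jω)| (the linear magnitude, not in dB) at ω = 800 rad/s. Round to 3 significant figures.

1.54e-05

At s = jω = j800:
zero (s+5): 5 + j800 → |·| = √(5²+800²) = √640025 ≈ 800.02, ∠ = arctan(800/5) ≈ 89.64°
pole (s+80): 80 + j800 → |·| = √(80²+800²) = √646400 ≈ 803.99, ∠ = arctan(800/80) ≈ 84.29°
pole (s+120): 120 + j800 → |·| = √(120²+800²) = √654400 ≈ 808.95, ∠ = arctan(800/120) ≈ 81.47°
pole at origin: |s| = 800, ∠ = 90.00° (in denominator)
|G| = 10 · 800.02 / 5.2031e+08 ≈ 1.5376e-05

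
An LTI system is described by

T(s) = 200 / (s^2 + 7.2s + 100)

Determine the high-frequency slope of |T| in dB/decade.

-40 dB/decade

Each pole contributes −20 dB/decade at high frequency; each zero contributes +20 dB/decade.
Net: 0 zero(s) − 2 pole(s) → -40 dB/decade.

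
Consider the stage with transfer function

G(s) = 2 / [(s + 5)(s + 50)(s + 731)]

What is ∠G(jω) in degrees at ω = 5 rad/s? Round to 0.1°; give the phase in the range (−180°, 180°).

At s = jω = j5:
pole (s+5): 5 + j5 → |·| = √(5²+5²) = √50 ≈ 7.0711, ∠ = arctan(5/5) ≈ 45.00°
pole (s+50): 50 + j5 → |·| = √(50²+5²) = √2525 ≈ 50.249, ∠ = arctan(5/50) ≈ 5.71°
pole (s+731): 731 + j5 → |·| = √(731²+5²) = √534386 ≈ 731.02, ∠ = arctan(5/731) ≈ 0.39°
∠G = 0.00° − 51.10° = -51.10°

-51.1°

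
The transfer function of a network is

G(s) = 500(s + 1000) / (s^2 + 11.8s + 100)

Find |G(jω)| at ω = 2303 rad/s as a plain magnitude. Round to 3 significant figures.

At s = jω = j2303:
zero (s+1000): 1000 + j2303 → |·| = √(1000²+2303²) = √6303809 ≈ 2510.7, ∠ = arctan(2303/1000) ≈ 66.53°
quadratic: (j2303)² + 11.8·j2303 + 100 = -5303709 + j27175.4 → |·| ≈ 5.3038e+06, ∠ ≈ 179.71°
|G| = 500 · 2510.7 / 5.3038e+06 ≈ 0.23669

0.237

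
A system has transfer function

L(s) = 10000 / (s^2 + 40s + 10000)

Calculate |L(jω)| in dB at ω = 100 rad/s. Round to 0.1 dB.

At s = jω = j100:
quadratic: (j100)² + 40·j100 + 10000 = 0 + j4000 → |·| ≈ 4000, ∠ ≈ 90.00°
|L| = 10000 / 4000 ≈ 2.5
Gain = 20 log₁₀(2.5) ≈ 7.96 dB

8.0 dB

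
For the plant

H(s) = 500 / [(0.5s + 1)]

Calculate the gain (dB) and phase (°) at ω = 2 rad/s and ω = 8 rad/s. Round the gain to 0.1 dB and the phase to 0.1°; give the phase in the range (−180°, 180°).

ω = 2: 51.0 dB, -45.0°; ω = 8: 41.7 dB, -76.0°

At ω = 2 rad/s:
pole (1 + j2·0.5) = 1 + j1 → |·| ≈ 1.4142, ∠ ≈ 45.00°
|H| = 500 · 1 / (1.4142) ≈ 353.56
Gain = 20 log₁₀(353.56) ≈ 50.97 dB
∠H = (0°) − (45.00°) = -45.00°

At ω = 8 rad/s:
pole (1 + j8·0.5) = 1 + j4 → |·| ≈ 4.1231, ∠ ≈ 75.96°
|H| = 500 · 1 / (4.1231) ≈ 121.27
Gain = 20 log₁₀(121.27) ≈ 41.68 dB
∠H = (0°) − (75.96°) = -75.96°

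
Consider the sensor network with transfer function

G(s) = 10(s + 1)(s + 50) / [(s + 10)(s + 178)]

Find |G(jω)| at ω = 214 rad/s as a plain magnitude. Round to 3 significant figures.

7.89

At s = jω = j214:
zero (s+1): 1 + j214 → |·| = √(1²+214²) = √45797 ≈ 214, ∠ = arctan(214/1) ≈ 89.73°
zero (s+50): 50 + j214 → |·| = √(50²+214²) = √48296 ≈ 219.76, ∠ = arctan(214/50) ≈ 76.85°
pole (s+10): 10 + j214 → |·| = √(10²+214²) = √45896 ≈ 214.23, ∠ = arctan(214/10) ≈ 87.32°
pole (s+178): 178 + j214 → |·| = √(178²+214²) = √77480 ≈ 278.35, ∠ = arctan(214/178) ≈ 50.25°
|G| = 10 · 47029 / 59631 ≈ 7.8867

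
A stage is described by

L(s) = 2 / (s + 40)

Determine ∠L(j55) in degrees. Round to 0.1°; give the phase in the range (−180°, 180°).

Substitute s = j55:
Numerator: 2 = 2 + j0
Denominator: (j55) + 40 = 40 + j55
|N| = √(2² + 0²) ≈ 2, ∠N ≈ 0.00°
|D| = √(40² + 55²) ≈ 68.007, ∠D ≈ 53.97°
∠L = 0.00° − 53.97° = -53.97°

-54.0°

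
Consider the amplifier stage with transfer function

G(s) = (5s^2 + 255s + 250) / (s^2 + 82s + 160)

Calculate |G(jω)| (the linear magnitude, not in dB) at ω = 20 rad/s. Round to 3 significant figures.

Substitute s = j20:
Numerator: 5(j20)^2 + 255(j20) + 250 = -1750 + j5100
Denominator: (j20)^2 + 82(j20) + 160 = -240 + j1640
|N| = √(1750² + 5100²) ≈ 5391.9, ∠N ≈ 108.94°
|D| = √(240² + 1640²) ≈ 1657.5, ∠D ≈ 98.33°
|G| = 5391.9 / 1657.5 ≈ 3.253

3.25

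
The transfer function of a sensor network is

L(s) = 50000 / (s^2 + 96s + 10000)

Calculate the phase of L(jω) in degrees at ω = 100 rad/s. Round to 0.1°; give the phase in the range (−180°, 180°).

At s = jω = j100:
quadratic: (j100)² + 96·j100 + 10000 = 0 + j9600 → |·| ≈ 9600, ∠ ≈ 90.00°
∠L = 0.00° − 90.00° = -90.00°

-90.0°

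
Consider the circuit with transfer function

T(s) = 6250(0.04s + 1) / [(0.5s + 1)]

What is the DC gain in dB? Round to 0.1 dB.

T(0) = 6250 · 1 / 1 = 6250
20 log₁₀(6250) ≈ 75.92 dB

75.9 dB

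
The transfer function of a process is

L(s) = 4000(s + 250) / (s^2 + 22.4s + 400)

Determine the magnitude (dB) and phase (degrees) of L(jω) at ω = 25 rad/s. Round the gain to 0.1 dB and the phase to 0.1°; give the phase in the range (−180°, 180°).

At s = jω = j25:
zero (s+250): 250 + j25 → |·| = √(250²+25²) = √63125 ≈ 251.25, ∠ = arctan(25/250) ≈ 5.71°
quadratic: (j25)² + 22.4·j25 + 400 = -225 + j560 → |·| ≈ 603.51, ∠ ≈ 111.89°
|L| = 4000 · 251.25 / 603.51 ≈ 1665.3
Gain = 20 log₁₀(1665.3) ≈ 64.43 dB
∠L = 5.71° − 111.89° = -106.18°

64.4 dB, -106.2°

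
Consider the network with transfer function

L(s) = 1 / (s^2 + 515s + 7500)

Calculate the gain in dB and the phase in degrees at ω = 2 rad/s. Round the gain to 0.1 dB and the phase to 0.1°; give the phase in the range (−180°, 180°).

Substitute s = j2:
Numerator: 1 = 1 + j0
Denominator: (j2)^2 + 515(j2) + 7500 = 7496 + j1030
|N| = √(1² + 0²) ≈ 1, ∠N ≈ 0.00°
|D| = √(7496² + 1030²) ≈ 7566.4, ∠D ≈ 7.82°
|L| = 1 / 7566.4 ≈ 0.00013216
Gain = 20 log₁₀(0.00013216) ≈ -77.58 dB
∠L = 0.00° − 7.82° = -7.82°

-77.6 dB, -7.8°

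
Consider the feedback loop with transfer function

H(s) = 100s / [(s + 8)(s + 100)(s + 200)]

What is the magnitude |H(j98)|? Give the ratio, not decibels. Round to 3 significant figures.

0.00320

At s = jω = j98:
zero at origin: s = j98 → |·| = 98, ∠ = 90.00°
pole (s+8): 8 + j98 → |·| = √(8²+98²) = √9668 ≈ 98.326, ∠ = arctan(98/8) ≈ 85.33°
pole (s+100): 100 + j98 → |·| = √(100²+98²) = √19604 ≈ 140.01, ∠ = arctan(98/100) ≈ 44.42°
pole (s+200): 200 + j98 → |·| = √(200²+98²) = √49604 ≈ 222.72, ∠ = arctan(98/200) ≈ 26.10°
|H| = 100 · 98 / 3.0661e+06 ≈ 0.0031962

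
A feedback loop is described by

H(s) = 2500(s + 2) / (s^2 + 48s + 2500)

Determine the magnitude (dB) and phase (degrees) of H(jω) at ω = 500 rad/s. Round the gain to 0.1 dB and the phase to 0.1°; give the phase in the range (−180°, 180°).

14.0 dB, -84.7°

At s = jω = j500:
zero (s+2): 2 + j500 → |·| = √(2²+500²) = √250004 ≈ 500, ∠ = arctan(500/2) ≈ 89.77°
quadratic: (j500)² + 48·j500 + 2500 = -247500 + j24000 → |·| ≈ 2.4866e+05, ∠ ≈ 174.46°
|H| = 2500 · 500 / 2.4866e+05 ≈ 5.0269
Gain = 20 log₁₀(5.0269) ≈ 14.03 dB
∠H = 89.77° − 174.46° = -84.69°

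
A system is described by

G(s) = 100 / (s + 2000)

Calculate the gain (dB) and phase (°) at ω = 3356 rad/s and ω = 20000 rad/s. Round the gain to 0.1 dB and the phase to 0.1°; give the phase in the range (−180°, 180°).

ω = 3356: -31.8 dB, -59.2°; ω = 20000: -46.1 dB, -84.3°

At s = jω = j3356:
pole (s+2000): 2000 + j3356 → |·| = √(2000²+3356²) = √15262736 ≈ 3906.8, ∠ = arctan(3356/2000) ≈ 59.21°
|G| = 100 / 3906.8 ≈ 0.025596
Gain = 20 log₁₀(0.025596) ≈ -31.84 dB
∠G = 0.00° − 59.21° = -59.21°

At s = jω = j20000:
pole (s+2000): 2000 + j20000 → |·| = √(2000²+20000²) = √404000000 ≈ 20100, ∠ = arctan(20000/2000) ≈ 84.29°
|G| = 100 / 20100 ≈ 0.0049751
Gain = 20 log₁₀(0.0049751) ≈ -46.06 dB
∠G = 0.00° − 84.29° = -84.29°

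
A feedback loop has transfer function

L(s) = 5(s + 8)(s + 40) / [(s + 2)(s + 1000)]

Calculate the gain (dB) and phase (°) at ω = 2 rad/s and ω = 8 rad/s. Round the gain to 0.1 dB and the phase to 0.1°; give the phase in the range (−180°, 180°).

ω = 2: -4.7 dB, -28.2°; ω = 8: -11.1 dB, -20.1°

At s = jω = j2:
zero (s+8): 8 + j2 → |·| = √(8²+2²) = √68 ≈ 8.2462, ∠ = arctan(2/8) ≈ 14.04°
zero (s+40): 40 + j2 → |·| = √(40²+2²) = √1604 ≈ 40.05, ∠ = arctan(2/40) ≈ 2.86°
pole (s+2): 2 + j2 → |·| = √(2²+2²) = √8 ≈ 2.8284, ∠ = arctan(2/2) ≈ 45.00°
pole (s+1000): 1000 + j2 → |·| = √(1000²+2²) = √1000004 ≈ 1000, ∠ = arctan(2/1000) ≈ 0.11°
|L| = 5 · 330.26 / 2828.4 ≈ 0.58383
Gain = 20 log₁₀(0.58383) ≈ -4.67 dB
∠L = 16.90° − 45.11° = -28.21°

At s = jω = j8:
zero (s+8): 8 + j8 → |·| = √(8²+8²) = √128 ≈ 11.314, ∠ = arctan(8/8) ≈ 45.00°
zero (s+40): 40 + j8 → |·| = √(40²+8²) = √1664 ≈ 40.792, ∠ = arctan(8/40) ≈ 11.31°
pole (s+2): 2 + j8 → |·| = √(2²+8²) = √68 ≈ 8.2462, ∠ = arctan(8/2) ≈ 75.96°
pole (s+1000): 1000 + j8 → |·| = √(1000²+8²) = √1000064 ≈ 1000, ∠ = arctan(8/1000) ≈ 0.46°
|L| = 5 · 461.52 / 8246.2 ≈ 0.27984
Gain = 20 log₁₀(0.27984) ≈ -11.06 dB
∠L = 56.31° − 76.42° = -20.11°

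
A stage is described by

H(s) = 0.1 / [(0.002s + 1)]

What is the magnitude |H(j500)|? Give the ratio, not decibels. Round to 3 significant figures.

At ω = 500 rad/s:
pole (1 + j500·0.002) = 1 + j1 → |·| ≈ 1.4142, ∠ ≈ 45.00°
|H| = 0.1 · 1 / (1.4142) ≈ 0.070711

0.0707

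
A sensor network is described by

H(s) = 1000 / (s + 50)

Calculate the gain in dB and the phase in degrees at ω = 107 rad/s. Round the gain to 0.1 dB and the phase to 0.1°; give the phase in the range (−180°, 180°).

18.6 dB, -65.0°

At s = jω = j107:
pole (s+50): 50 + j107 → |·| = √(50²+107²) = √13949 ≈ 118.11, ∠ = arctan(107/50) ≈ 64.95°
|H| = 1000 / 118.11 ≈ 8.4667
Gain = 20 log₁₀(8.4667) ≈ 18.55 dB
∠H = 0.00° − 64.95° = -64.95°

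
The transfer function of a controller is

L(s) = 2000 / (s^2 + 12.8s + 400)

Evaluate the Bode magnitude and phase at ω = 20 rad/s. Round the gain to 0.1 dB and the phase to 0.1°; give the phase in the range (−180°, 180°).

At s = jω = j20:
quadratic: (j20)² + 12.8·j20 + 400 = 0 + j256 → |·| ≈ 256, ∠ ≈ 90.00°
|L| = 2000 / 256 ≈ 7.8125
Gain = 20 log₁₀(7.8125) ≈ 17.86 dB
∠L = 0.00° − 90.00° = -90.00°

17.9 dB, -90.0°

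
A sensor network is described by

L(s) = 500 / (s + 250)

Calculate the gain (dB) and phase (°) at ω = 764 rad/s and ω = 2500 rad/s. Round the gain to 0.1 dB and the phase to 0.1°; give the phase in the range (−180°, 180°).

ω = 764: -4.1 dB, -71.9°; ω = 2500: -14.0 dB, -84.3°

At s = jω = j764:
pole (s+250): 250 + j764 → |·| = √(250²+764²) = √646196 ≈ 803.86, ∠ = arctan(764/250) ≈ 71.88°
|L| = 500 / 803.86 ≈ 0.622
Gain = 20 log₁₀(0.622) ≈ -4.12 dB
∠L = 0.00° − 71.88° = -71.88°

At s = jω = j2500:
pole (s+250): 250 + j2500 → |·| = √(250²+2500²) = √6312500 ≈ 2512.5, ∠ = arctan(2500/250) ≈ 84.29°
|L| = 500 / 2512.5 ≈ 0.199
Gain = 20 log₁₀(0.199) ≈ -14.02 dB
∠L = 0.00° − 84.29° = -84.29°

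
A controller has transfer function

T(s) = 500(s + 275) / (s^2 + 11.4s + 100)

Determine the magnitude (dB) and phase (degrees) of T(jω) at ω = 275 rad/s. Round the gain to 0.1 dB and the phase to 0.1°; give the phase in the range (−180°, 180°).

At s = jω = j275:
zero (s+275): 275 + j275 → |·| = √(275²+275²) = √151250 ≈ 388.91, ∠ = arctan(275/275) ≈ 45.00°
quadratic: (j275)² + 11.4·j275 + 100 = -75525 + j3135 → |·| ≈ 75590, ∠ ≈ 177.62°
|T| = 500 · 388.91 / 75590 ≈ 2.5725
Gain = 20 log₁₀(2.5725) ≈ 8.21 dB
∠T = 45.00° − 177.62° = -132.62°

8.2 dB, -132.6°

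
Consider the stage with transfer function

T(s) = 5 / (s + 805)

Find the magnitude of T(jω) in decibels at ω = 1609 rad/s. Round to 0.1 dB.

-51.1 dB

Substitute s = j1609:
Numerator: 5 = 5 + j0
Denominator: (j1609) + 805 = 805 + j1609
|N| = √(5² + 0²) ≈ 5, ∠N ≈ 0.00°
|D| = √(805² + 1609²) ≈ 1799.1, ∠D ≈ 63.42°
|T| = 5 / 1799.1 ≈ 0.0027792
Gain = 20 log₁₀(0.0027792) ≈ -51.12 dB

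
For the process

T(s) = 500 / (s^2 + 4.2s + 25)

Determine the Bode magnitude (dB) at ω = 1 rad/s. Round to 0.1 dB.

26.2 dB

At s = jω = j1:
quadratic: (j1)² + 4.2·j1 + 25 = 24 + j4.2 → |·| ≈ 24.365, ∠ ≈ 9.93°
|T| = 500 / 24.365 ≈ 20.521
Gain = 20 log₁₀(20.521) ≈ 26.24 dB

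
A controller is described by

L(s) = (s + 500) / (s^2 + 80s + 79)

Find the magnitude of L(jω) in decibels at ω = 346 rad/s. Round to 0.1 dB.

Substitute s = j346:
Numerator: (j346) + 500 = 500 + j346
Denominator: (j346)^2 + 80(j346) + 79 = -119637 + j27680
|N| = √(500² + 346²) ≈ 608.04, ∠N ≈ 34.68°
|D| = √(119637² + 27680²) ≈ 1.228e+05, ∠D ≈ 166.97°
|L| = 608.04 / 1.228e+05 ≈ 0.0049515
Gain = 20 log₁₀(0.0049515) ≈ -46.11 dB

-46.1 dB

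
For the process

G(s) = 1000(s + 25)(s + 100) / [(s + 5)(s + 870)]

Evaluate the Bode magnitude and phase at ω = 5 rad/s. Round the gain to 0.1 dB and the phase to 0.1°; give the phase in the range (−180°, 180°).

52.4 dB, -31.2°

At s = jω = j5:
zero (s+25): 25 + j5 → |·| = √(25²+5²) = √650 ≈ 25.495, ∠ = arctan(5/25) ≈ 11.31°
zero (s+100): 100 + j5 → |·| = √(100²+5²) = √10025 ≈ 100.12, ∠ = arctan(5/100) ≈ 2.86°
pole (s+5): 5 + j5 → |·| = √(5²+5²) = √50 ≈ 7.0711, ∠ = arctan(5/5) ≈ 45.00°
pole (s+870): 870 + j5 → |·| = √(870²+5²) = √756925 ≈ 870.01, ∠ = arctan(5/870) ≈ 0.33°
|G| = 1000 · 2552.6 / 6151.9 ≈ 414.93
Gain = 20 log₁₀(414.93) ≈ 52.36 dB
∠G = 14.17° − 45.33° = -31.16°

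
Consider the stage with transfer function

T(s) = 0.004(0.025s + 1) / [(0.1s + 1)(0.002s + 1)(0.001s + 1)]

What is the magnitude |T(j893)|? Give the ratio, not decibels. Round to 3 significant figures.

0.000365

At ω = 893 rad/s:
zero (1 + j893·0.025) = 1 + j22.325 → |·| ≈ 22.347, ∠ ≈ 87.44°
pole (1 + j893·0.1) = 1 + j89.3 → |·| ≈ 89.306, ∠ ≈ 89.36°
pole (1 + j893·0.002) = 1 + j1.786 → |·| ≈ 2.0469, ∠ ≈ 60.76°
pole (1 + j893·0.001) = 1 + j0.893 → |·| ≈ 1.3407, ∠ ≈ 41.76°
|T| = 0.004 · 22.347 / (89.306 · 2.0469 · 1.3407) ≈ 0.00036473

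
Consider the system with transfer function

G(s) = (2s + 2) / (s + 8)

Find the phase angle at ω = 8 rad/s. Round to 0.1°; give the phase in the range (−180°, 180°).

Substitute s = j8:
Numerator: 2(j8) + 2 = 2 + j16
Denominator: (j8) + 8 = 8 + j8
|N| = √(2² + 16²) ≈ 16.125, ∠N ≈ 82.87°
|D| = √(8² + 8²) ≈ 11.314, ∠D ≈ 45.00°
∠G = 82.87° − 45.00° = 37.87°

37.9°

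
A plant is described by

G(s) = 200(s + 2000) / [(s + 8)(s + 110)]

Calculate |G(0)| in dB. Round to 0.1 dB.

G(0) = 200·2000 / (8·110) ≈ 454.55
20 log₁₀(454.55) ≈ 53.15 dB

53.2 dB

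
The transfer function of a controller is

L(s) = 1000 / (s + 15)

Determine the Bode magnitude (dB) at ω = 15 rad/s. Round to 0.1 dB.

33.5 dB

Substitute s = j15:
Numerator: 1000 = 1000 + j0
Denominator: (j15) + 15 = 15 + j15
|N| = √(1000² + 0²) ≈ 1000, ∠N ≈ 0.00°
|D| = √(15² + 15²) ≈ 21.213, ∠D ≈ 45.00°
|L| = 1000 / 21.213 ≈ 47.141
Gain = 20 log₁₀(47.141) ≈ 33.47 dB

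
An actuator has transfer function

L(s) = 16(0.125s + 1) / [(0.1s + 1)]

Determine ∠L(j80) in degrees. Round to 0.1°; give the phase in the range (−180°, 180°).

At ω = 80 rad/s:
zero (1 + j80·0.125) = 1 + j10 → |·| ≈ 10.05, ∠ ≈ 84.29°
pole (1 + j80·0.1) = 1 + j8 → |·| ≈ 8.0623, ∠ ≈ 82.87°
∠L = (84.29°) − (82.87°) = 1.42°

1.4°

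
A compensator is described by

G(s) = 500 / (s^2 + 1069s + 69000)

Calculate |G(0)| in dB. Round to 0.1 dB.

G(0) = 500 / 69000 ≈ 0.0072464
20 log₁₀(0.0072464) ≈ -42.80 dB

-42.8 dB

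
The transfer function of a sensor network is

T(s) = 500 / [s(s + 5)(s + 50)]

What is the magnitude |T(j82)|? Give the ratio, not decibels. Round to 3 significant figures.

At s = jω = j82:
pole (s+5): 5 + j82 → |·| = √(5²+82²) = √6749 ≈ 82.152, ∠ = arctan(82/5) ≈ 86.51°
pole (s+50): 50 + j82 → |·| = √(50²+82²) = √9224 ≈ 96.042, ∠ = arctan(82/50) ≈ 58.63°
pole at origin: |s| = 82, ∠ = 90.00° (in denominator)
|T| = 500 / 6.4698e+05 ≈ 0.00077282

0.000773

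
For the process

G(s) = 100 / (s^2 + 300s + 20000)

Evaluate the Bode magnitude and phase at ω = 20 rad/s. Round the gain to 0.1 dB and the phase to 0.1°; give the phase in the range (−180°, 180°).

-46.2 dB, -17.0°

Substitute s = j20:
Numerator: 100 = 100 + j0
Denominator: (j20)^2 + 300(j20) + 20000 = 19600 + j6000
|N| = √(100² + 0²) ≈ 100, ∠N ≈ 0.00°
|D| = √(19600² + 6000²) ≈ 20498, ∠D ≈ 17.02°
|G| = 100 / 20498 ≈ 0.0048785
Gain = 20 log₁₀(0.0048785) ≈ -46.23 dB
∠G = 0.00° − 17.02° = -17.02°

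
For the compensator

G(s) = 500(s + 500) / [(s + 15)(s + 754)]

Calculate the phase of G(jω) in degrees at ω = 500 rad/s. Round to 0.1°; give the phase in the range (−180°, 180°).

-76.8°

At s = jω = j500:
zero (s+500): 500 + j500 → |·| = √(500²+500²) = √500000 ≈ 707.11, ∠ = arctan(500/500) ≈ 45.00°
pole (s+15): 15 + j500 → |·| = √(15²+500²) = √250225 ≈ 500.22, ∠ = arctan(500/15) ≈ 88.28°
pole (s+754): 754 + j500 → |·| = √(754²+500²) = √818516 ≈ 904.72, ∠ = arctan(500/754) ≈ 33.55°
∠G = 45.00° − 121.83° = -76.83°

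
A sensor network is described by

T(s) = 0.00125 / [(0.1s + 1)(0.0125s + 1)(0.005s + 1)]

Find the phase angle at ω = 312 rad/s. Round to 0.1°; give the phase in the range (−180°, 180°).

138.9°

At ω = 312 rad/s:
pole (1 + j312·0.1) = 1 + j31.2 → |·| ≈ 31.216, ∠ ≈ 88.16°
pole (1 + j312·0.0125) = 1 + j3.9 → |·| ≈ 4.0262, ∠ ≈ 75.62°
pole (1 + j312·0.005) = 1 + j1.56 → |·| ≈ 1.853, ∠ ≈ 57.34°
∠T = (0°) − (88.16° + 75.62° + 57.34°) = -221.12° ≡ 138.88° (principal value)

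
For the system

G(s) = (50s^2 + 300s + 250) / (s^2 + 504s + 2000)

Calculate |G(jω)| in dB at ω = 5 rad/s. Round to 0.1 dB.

Substitute s = j5:
Numerator: 50(j5)^2 + 300(j5) + 250 = -1000 + j1500
Denominator: (j5)^2 + 504(j5) + 2000 = 1975 + j2520
|N| = √(1000² + 1500²) ≈ 1802.8, ∠N ≈ 123.69°
|D| = √(1975² + 2520²) ≈ 3201.7, ∠D ≈ 51.91°
|G| = 1802.8 / 3201.7 ≈ 0.56308
Gain = 20 log₁₀(0.56308) ≈ -4.99 dB

-5.0 dB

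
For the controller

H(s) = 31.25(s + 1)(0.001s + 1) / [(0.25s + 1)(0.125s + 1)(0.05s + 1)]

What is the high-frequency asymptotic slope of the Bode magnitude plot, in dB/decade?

Each pole contributes −20 dB/decade at high frequency; each zero contributes +20 dB/decade.
Net: 2 zero(s) − 3 pole(s) → -20 dB/decade.

-20 dB/decade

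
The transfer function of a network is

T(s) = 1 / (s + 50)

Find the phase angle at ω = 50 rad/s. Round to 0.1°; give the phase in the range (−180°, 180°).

Substitute s = j50:
Numerator: 1 = 1 + j0
Denominator: (j50) + 50 = 50 + j50
|N| = √(1² + 0²) ≈ 1, ∠N ≈ 0.00°
|D| = √(50² + 50²) ≈ 70.711, ∠D ≈ 45.00°
∠T = 0.00° − 45.00° = -45.00°

-45.0°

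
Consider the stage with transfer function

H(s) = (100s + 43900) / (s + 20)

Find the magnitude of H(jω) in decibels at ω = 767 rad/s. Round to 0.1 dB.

41.2 dB

Substitute s = j767:
Numerator: 100(j767) + 43900 = 43900 + j76700
Denominator: (j767) + 20 = 20 + j767
|N| = √(43900² + 76700²) ≈ 88375, ∠N ≈ 60.21°
|D| = √(20² + 767²) ≈ 767.26, ∠D ≈ 88.51°
|H| = 88375 / 767.26 ≈ 115.18
Gain = 20 log₁₀(115.18) ≈ 41.23 dB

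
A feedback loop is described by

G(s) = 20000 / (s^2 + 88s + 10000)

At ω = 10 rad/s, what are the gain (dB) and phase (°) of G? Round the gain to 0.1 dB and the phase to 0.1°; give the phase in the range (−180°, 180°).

At s = jω = j10:
quadratic: (j10)² + 88·j10 + 10000 = 9900 + j880 → |·| ≈ 9939, ∠ ≈ 5.08°
|G| = 20000 / 9939 ≈ 2.0123
Gain = 20 log₁₀(2.0123) ≈ 6.07 dB
∠G = 0.00° − 5.08° = -5.08°

6.1 dB, -5.1°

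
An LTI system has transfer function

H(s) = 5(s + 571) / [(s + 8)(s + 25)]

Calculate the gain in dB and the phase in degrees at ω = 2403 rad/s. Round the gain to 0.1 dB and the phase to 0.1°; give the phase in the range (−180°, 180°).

-53.4 dB, -102.6°

At s = jω = j2403:
zero (s+571): 571 + j2403 → |·| = √(571²+2403²) = √6100450 ≈ 2469.9, ∠ = arctan(2403/571) ≈ 76.63°
pole (s+8): 8 + j2403 → |·| = √(8²+2403²) = √5774473 ≈ 2403, ∠ = arctan(2403/8) ≈ 89.81°
pole (s+25): 25 + j2403 → |·| = √(25²+2403²) = √5775034 ≈ 2403.1, ∠ = arctan(2403/25) ≈ 89.40°
|H| = 5 · 2469.9 / 5.7746e+06 ≈ 0.0021386
Gain = 20 log₁₀(0.0021386) ≈ -53.40 dB
∠H = 76.63° − 179.21° = -102.58°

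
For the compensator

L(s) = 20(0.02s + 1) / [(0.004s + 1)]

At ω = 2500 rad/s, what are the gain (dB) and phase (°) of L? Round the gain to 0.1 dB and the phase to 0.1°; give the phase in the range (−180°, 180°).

40.0 dB, 4.6°

At ω = 2500 rad/s:
zero (1 + j2500·0.02) = 1 + j50 → |·| ≈ 50.01, ∠ ≈ 88.85°
pole (1 + j2500·0.004) = 1 + j10 → |·| ≈ 10.05, ∠ ≈ 84.29°
|L| = 20 · 50.01 / (10.05) ≈ 99.522
Gain = 20 log₁₀(99.522) ≈ 39.96 dB
∠L = (88.85°) − (84.29°) = 4.56°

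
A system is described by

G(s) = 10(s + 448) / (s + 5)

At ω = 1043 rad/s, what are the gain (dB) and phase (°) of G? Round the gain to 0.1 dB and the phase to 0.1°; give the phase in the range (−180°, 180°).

At s = jω = j1043:
zero (s+448): 448 + j1043 → |·| = √(448²+1043²) = √1288553 ≈ 1135.1, ∠ = arctan(1043/448) ≈ 66.76°
pole (s+5): 5 + j1043 → |·| = √(5²+1043²) = √1087874 ≈ 1043, ∠ = arctan(1043/5) ≈ 89.73°
|G| = 10 · 1135.1 / 1043 ≈ 10.883
Gain = 20 log₁₀(10.883) ≈ 20.73 dB
∠G = 66.76° − 89.73° = -22.97°

20.7 dB, -23.0°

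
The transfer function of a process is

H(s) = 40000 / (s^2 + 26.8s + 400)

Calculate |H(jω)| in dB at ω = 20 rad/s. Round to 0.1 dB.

37.5 dB

At s = jω = j20:
quadratic: (j20)² + 26.8·j20 + 400 = 0 + j536 → |·| ≈ 536, ∠ ≈ 90.00°
|H| = 40000 / 536 ≈ 74.627
Gain = 20 log₁₀(74.627) ≈ 37.46 dB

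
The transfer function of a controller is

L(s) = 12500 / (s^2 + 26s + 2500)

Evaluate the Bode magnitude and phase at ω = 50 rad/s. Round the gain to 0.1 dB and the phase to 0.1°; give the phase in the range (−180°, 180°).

At s = jω = j50:
quadratic: (j50)² + 26·j50 + 2500 = 0 + j1300 → |·| ≈ 1300, ∠ ≈ 90.00°
|L| = 12500 / 1300 ≈ 9.6154
Gain = 20 log₁₀(9.6154) ≈ 19.66 dB
∠L = 0.00° − 90.00° = -90.00°

19.7 dB, -90.0°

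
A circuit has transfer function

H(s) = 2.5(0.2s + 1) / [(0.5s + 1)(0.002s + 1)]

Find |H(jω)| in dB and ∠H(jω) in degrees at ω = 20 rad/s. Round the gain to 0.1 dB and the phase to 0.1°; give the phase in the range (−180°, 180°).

At ω = 20 rad/s:
zero (1 + j20·0.2) = 1 + j4 → |·| ≈ 4.1231, ∠ ≈ 75.96°
pole (1 + j20·0.5) = 1 + j10 → |·| ≈ 10.05, ∠ ≈ 84.29°
pole (1 + j20·0.002) = 1 + j0.04 → |·| ≈ 1.0008, ∠ ≈ 2.29°
|H| = 2.5 · 4.1231 / (10.05 · 1.0008) ≈ 1.0248
Gain = 20 log₁₀(1.0248) ≈ 0.21 dB
∠H = (75.96°) − (84.29° + 2.29°) = -10.62°

0.2 dB, -10.6°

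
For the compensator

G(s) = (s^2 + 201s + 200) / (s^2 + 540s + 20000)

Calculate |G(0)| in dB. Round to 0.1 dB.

G(0) = 200 / 20000 = 0.01
20 log₁₀(0.01) ≈ -40.00 dB

-40.0 dB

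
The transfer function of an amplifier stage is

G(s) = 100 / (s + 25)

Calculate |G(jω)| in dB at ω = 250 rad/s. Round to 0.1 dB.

At s = jω = j250:
pole (s+25): 25 + j250 → |·| = √(25²+250²) = √63125 ≈ 251.25, ∠ = arctan(250/25) ≈ 84.29°
|G| = 100 / 251.25 ≈ 0.39801
Gain = 20 log₁₀(0.39801) ≈ -8.00 dB

-8.0 dB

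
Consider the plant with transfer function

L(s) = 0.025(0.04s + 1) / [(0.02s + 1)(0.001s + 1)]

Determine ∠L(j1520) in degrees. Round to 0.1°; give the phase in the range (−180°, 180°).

At ω = 1520 rad/s:
zero (1 + j1520·0.04) = 1 + j60.8 → |·| ≈ 60.808, ∠ ≈ 89.06°
pole (1 + j1520·0.02) = 1 + j30.4 → |·| ≈ 30.416, ∠ ≈ 88.12°
pole (1 + j1520·0.001) = 1 + j1.52 → |·| ≈ 1.8195, ∠ ≈ 56.66°
∠L = (89.06°) − (88.12° + 56.66°) = -55.72°

-55.7°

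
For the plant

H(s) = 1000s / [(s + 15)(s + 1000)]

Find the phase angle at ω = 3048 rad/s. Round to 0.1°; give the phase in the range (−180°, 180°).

At s = jω = j3048:
zero at origin: s = j3048 → |·| = 3048, ∠ = 90.00°
pole (s+15): 15 + j3048 → |·| = √(15²+3048²) = √9290529 ≈ 3048, ∠ = arctan(3048/15) ≈ 89.72°
pole (s+1000): 1000 + j3048 → |·| = √(1000²+3048²) = √10290304 ≈ 3207.9, ∠ = arctan(3048/1000) ≈ 71.84°
∠H = 90.00° − 161.56° = -71.56°

-71.6°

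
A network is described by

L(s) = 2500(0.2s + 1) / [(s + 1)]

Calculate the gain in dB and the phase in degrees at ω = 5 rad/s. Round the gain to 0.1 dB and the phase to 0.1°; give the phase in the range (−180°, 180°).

At ω = 5 rad/s:
zero (1 + j5·0.2) = 1 + j1 → |·| ≈ 1.4142, ∠ ≈ 45.00°
pole (1 + j5·1) = 1 + j5 → |·| ≈ 5.099, ∠ ≈ 78.69°
|L| = 2500 · 1.4142 / (5.099) ≈ 693.37
Gain = 20 log₁₀(693.37) ≈ 56.82 dB
∠L = (45.00°) − (78.69°) = -33.69°

56.8 dB, -33.7°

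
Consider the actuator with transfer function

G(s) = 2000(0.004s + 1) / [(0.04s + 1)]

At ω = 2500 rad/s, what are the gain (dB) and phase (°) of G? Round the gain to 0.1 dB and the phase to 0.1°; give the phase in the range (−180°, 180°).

At ω = 2500 rad/s:
zero (1 + j2500·0.004) = 1 + j10 → |·| ≈ 10.05, ∠ ≈ 84.29°
pole (1 + j2500·0.04) = 1 + j100 → |·| ≈ 100, ∠ ≈ 89.43°
|G| = 2000 · 10.05 / (100) ≈ 201
Gain = 20 log₁₀(201) ≈ 46.06 dB
∠G = (84.29°) − (89.43°) = -5.14°

46.1 dB, -5.1°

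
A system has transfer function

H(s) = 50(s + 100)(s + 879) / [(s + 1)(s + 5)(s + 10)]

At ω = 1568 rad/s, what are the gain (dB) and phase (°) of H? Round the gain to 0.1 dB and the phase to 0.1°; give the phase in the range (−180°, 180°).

-28.7 dB, -122.3°

At s = jω = j1568:
zero (s+100): 100 + j1568 → |·| = √(100²+1568²) = √2468624 ≈ 1571.2, ∠ = arctan(1568/100) ≈ 86.35°
zero (s+879): 879 + j1568 → |·| = √(879²+1568²) = √3231265 ≈ 1797.6, ∠ = arctan(1568/879) ≈ 60.73°
pole (s+1): 1 + j1568 → |·| = √(1²+1568²) = √2458625 ≈ 1568, ∠ = arctan(1568/1) ≈ 89.96°
pole (s+5): 5 + j1568 → |·| = √(5²+1568²) = √2458649 ≈ 1568, ∠ = arctan(1568/5) ≈ 89.82°
pole (s+10): 10 + j1568 → |·| = √(10²+1568²) = √2458724 ≈ 1568, ∠ = arctan(1568/10) ≈ 89.63°
|H| = 50 · 2.8244e+06 / 3.8551e+09 ≈ 0.036632
Gain = 20 log₁₀(0.036632) ≈ -28.72 dB
∠H = 147.08° − 269.41° = -122.33°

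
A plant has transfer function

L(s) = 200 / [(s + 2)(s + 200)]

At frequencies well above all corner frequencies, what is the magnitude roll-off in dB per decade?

-40 dB/decade

Each pole contributes −20 dB/decade at high frequency; each zero contributes +20 dB/decade.
Net: 0 zero(s) − 2 pole(s) → -40 dB/decade.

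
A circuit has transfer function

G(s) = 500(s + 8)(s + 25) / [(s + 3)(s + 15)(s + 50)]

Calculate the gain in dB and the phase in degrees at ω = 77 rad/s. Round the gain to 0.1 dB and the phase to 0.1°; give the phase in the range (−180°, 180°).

15.0 dB, -67.7°

At s = jω = j77:
zero (s+8): 8 + j77 → |·| = √(8²+77²) = √5993 ≈ 77.414, ∠ = arctan(77/8) ≈ 84.07°
zero (s+25): 25 + j77 → |·| = √(25²+77²) = √6554 ≈ 80.957, ∠ = arctan(77/25) ≈ 72.01°
pole (s+3): 3 + j77 → |·| = √(3²+77²) = √5938 ≈ 77.058, ∠ = arctan(77/3) ≈ 87.77°
pole (s+15): 15 + j77 → |·| = √(15²+77²) = √6154 ≈ 78.447, ∠ = arctan(77/15) ≈ 78.98°
pole (s+50): 50 + j77 → |·| = √(50²+77²) = √8429 ≈ 91.81, ∠ = arctan(77/50) ≈ 57.00°
|G| = 500 · 6267.2 / 5.5499e+05 ≈ 5.6462
Gain = 20 log₁₀(5.6462) ≈ 15.04 dB
∠G = 156.08° − 223.75° = -67.67°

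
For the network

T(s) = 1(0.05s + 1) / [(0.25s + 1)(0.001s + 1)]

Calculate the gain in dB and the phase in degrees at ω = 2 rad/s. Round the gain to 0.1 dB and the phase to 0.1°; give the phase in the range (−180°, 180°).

At ω = 2 rad/s:
zero (1 + j2·0.05) = 1 + j0.1 → |·| ≈ 1.005, ∠ ≈ 5.71°
pole (1 + j2·0.25) = 1 + j0.5 → |·| ≈ 1.118, ∠ ≈ 26.57°
pole (1 + j2·0.001) = 1 + j0.002 → |·| ≈ 1, ∠ ≈ 0.11°
|T| = 1 · 1.005 / (1.118 · 1) ≈ 0.89893
Gain = 20 log₁₀(0.89893) ≈ -0.93 dB
∠T = (5.71°) − (26.57° + 0.11°) = -20.97°

-0.9 dB, -21.0°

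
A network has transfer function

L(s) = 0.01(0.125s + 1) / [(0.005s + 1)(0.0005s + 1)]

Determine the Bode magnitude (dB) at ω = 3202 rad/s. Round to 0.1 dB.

-17.6 dB

At ω = 3202 rad/s:
zero (1 + j3202·0.125) = 1 + j400.25 → |·| ≈ 400.25, ∠ ≈ 89.86°
pole (1 + j3202·0.005) = 1 + j16.01 → |·| ≈ 16.041, ∠ ≈ 86.43°
pole (1 + j3202·0.0005) = 1 + j1.601 → |·| ≈ 1.8876, ∠ ≈ 58.01°
|L| = 0.01 · 400.25 / (16.041 · 1.8876) ≈ 0.13219
Gain = 20 log₁₀(0.13219) ≈ -17.58 dB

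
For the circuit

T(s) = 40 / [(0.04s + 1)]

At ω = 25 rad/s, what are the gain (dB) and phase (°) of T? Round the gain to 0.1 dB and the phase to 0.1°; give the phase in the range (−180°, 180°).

29.0 dB, -45.0°

At ω = 25 rad/s:
pole (1 + j25·0.04) = 1 + j1 → |·| ≈ 1.4142, ∠ ≈ 45.00°
|T| = 40 · 1 / (1.4142) ≈ 28.285
Gain = 20 log₁₀(28.285) ≈ 29.03 dB
∠T = (0°) − (45.00°) = -45.00°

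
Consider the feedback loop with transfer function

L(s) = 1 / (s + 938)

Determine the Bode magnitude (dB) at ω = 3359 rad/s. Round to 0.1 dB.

At s = jω = j3359:
pole (s+938): 938 + j3359 → |·| = √(938²+3359²) = √12162725 ≈ 3487.5, ∠ = arctan(3359/938) ≈ 74.40°
|L| = 1 / 3487.5 ≈ 0.00028674
Gain = 20 log₁₀(0.00028674) ≈ -70.85 dB

-70.9 dB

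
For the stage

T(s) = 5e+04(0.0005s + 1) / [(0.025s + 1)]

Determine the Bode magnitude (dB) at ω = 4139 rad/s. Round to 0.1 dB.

At ω = 4139 rad/s:
zero (1 + j4139·0.0005) = 1 + j2.0695 → |·| ≈ 2.2984, ∠ ≈ 64.21°
pole (1 + j4139·0.025) = 1 + j103.475 → |·| ≈ 103.48, ∠ ≈ 89.45°
|T| = 5e+04 · 2.2984 / (103.48) ≈ 1110.6
Gain = 20 log₁₀(1110.6) ≈ 60.91 dB

60.9 dB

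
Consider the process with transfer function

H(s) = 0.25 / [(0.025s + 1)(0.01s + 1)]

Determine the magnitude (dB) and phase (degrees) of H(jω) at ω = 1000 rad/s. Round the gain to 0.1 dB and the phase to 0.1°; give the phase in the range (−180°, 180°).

-60.1 dB, -172.0°

At ω = 1000 rad/s:
pole (1 + j1000·0.025) = 1 + j25 → |·| ≈ 25.02, ∠ ≈ 87.71°
pole (1 + j1000·0.01) = 1 + j10 → |·| ≈ 10.05, ∠ ≈ 84.29°
|H| = 0.25 · 1 / (25.02 · 10.05) ≈ 0.00099423
Gain = 20 log₁₀(0.00099423) ≈ -60.05 dB
∠H = (0°) − (87.71° + 84.29°) = -172.00°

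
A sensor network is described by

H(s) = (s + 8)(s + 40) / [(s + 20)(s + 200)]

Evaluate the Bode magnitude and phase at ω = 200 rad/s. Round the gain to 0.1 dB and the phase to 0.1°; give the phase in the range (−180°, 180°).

-2.9 dB, 37.1°

At s = jω = j200:
zero (s+8): 8 + j200 → |·| = √(8²+200²) = √40064 ≈ 200.16, ∠ = arctan(200/8) ≈ 87.71°
zero (s+40): 40 + j200 → |·| = √(40²+200²) = √41600 ≈ 203.96, ∠ = arctan(200/40) ≈ 78.69°
pole (s+20): 20 + j200 → |·| = √(20²+200²) = √40400 ≈ 201, ∠ = arctan(200/20) ≈ 84.29°
pole (s+200): 200 + j200 → |·| = √(200²+200²) = √80000 ≈ 282.84, ∠ = arctan(200/200) ≈ 45.00°
|H| = 1 · 40825 / 56851 ≈ 0.71811
Gain = 20 log₁₀(0.71811) ≈ -2.88 dB
∠H = 166.40° − 129.29° = 37.11°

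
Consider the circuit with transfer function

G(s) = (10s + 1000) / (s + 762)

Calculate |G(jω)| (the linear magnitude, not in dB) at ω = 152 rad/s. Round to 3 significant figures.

Substitute s = j152:
Numerator: 10(j152) + 1000 = 1000 + j1520
Denominator: (j152) + 762 = 762 + j152
|N| = √(1000² + 1520²) ≈ 1819.5, ∠N ≈ 56.66°
|D| = √(762² + 152²) ≈ 777.01, ∠D ≈ 11.28°
|G| = 1819.5 / 777.01 ≈ 2.3417

2.34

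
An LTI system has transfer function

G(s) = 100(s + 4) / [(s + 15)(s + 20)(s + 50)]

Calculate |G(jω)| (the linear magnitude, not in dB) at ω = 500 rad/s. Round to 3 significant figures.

0.000398

At s = jω = j500:
zero (s+4): 4 + j500 → |·| = √(4²+500²) = √250016 ≈ 500.02, ∠ = arctan(500/4) ≈ 89.54°
pole (s+15): 15 + j500 → |·| = √(15²+500²) = √250225 ≈ 500.22, ∠ = arctan(500/15) ≈ 88.28°
pole (s+20): 20 + j500 → |·| = √(20²+500²) = √250400 ≈ 500.4, ∠ = arctan(500/20) ≈ 87.71°
pole (s+50): 50 + j500 → |·| = √(50²+500²) = √252500 ≈ 502.49, ∠ = arctan(500/50) ≈ 84.29°
|G| = 100 · 500.02 / 1.2578e+08 ≈ 0.00039754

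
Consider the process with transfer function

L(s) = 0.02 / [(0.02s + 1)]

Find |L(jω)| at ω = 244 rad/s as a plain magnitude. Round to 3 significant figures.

At ω = 244 rad/s:
pole (1 + j244·0.02) = 1 + j4.88 → |·| ≈ 4.9814, ∠ ≈ 78.42°
|L| = 0.02 · 1 / (4.9814) ≈ 0.0040149

0.00401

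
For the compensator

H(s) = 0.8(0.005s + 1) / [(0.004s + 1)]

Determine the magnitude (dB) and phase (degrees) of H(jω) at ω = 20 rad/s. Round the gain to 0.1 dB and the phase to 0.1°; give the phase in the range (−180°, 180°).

-1.9 dB, 1.1°

At ω = 20 rad/s:
zero (1 + j20·0.005) = 1 + j0.1 → |·| ≈ 1.005, ∠ ≈ 5.71°
pole (1 + j20·0.004) = 1 + j0.08 → |·| ≈ 1.0032, ∠ ≈ 4.57°
|H| = 0.8 · 1.005 / (1.0032) ≈ 0.80144
Gain = 20 log₁₀(0.80144) ≈ -1.92 dB
∠H = (5.71°) − (4.57°) = 1.14°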